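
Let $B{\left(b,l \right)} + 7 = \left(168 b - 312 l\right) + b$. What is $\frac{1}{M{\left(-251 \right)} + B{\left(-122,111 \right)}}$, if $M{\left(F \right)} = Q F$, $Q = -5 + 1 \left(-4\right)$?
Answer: $- \frac{1}{52998} \approx -1.8869 \cdot 10^{-5}$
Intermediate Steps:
$Q = -9$ ($Q = -5 - 4 = -9$)
$B{\left(b,l \right)} = -7 - 312 l + 169 b$ ($B{\left(b,l \right)} = -7 + \left(\left(168 b - 312 l\right) + b\right) = -7 + \left(\left(- 312 l + 168 b\right) + b\right) = -7 + \left(- 312 l + 169 b\right) = -7 - 312 l + 169 b$)
$M{\left(F \right)} = - 9 F$
$\frac{1}{M{\left(-251 \right)} + B{\left(-122,111 \right)}} = \frac{1}{\left(-9\right) \left(-251\right) - 55257} = \frac{1}{2259 - 55257} = \frac{1}{-52998} = - \frac{1}{52998}$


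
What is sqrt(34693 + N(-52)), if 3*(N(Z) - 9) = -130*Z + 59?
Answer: 5*sqrt(1479) ≈ 192.29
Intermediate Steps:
N(Z) = 86/3 - 130*Z/3 (N(Z) = 9 + (-130*Z + 59)/3 = 9 + (59 - 130*Z)/3 = 9 + (59/3 - 130*Z/3) = 86/3 - 130*Z/3)
sqrt(34693 + N(-52)) = sqrt(34693 + (86/3 - 130/3*(-52))) = sqrt(34693 + (86/3 + 6760/3)) = sqrt(34693 + 2282) = sqrt(36975) = 5*sqrt(1479)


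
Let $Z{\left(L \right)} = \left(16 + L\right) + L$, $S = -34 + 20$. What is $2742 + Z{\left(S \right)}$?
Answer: $2730$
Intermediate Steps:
$S = -14$
$Z{\left(L \right)} = 16 + 2 L$
$2742 + Z{\left(S \right)} = 2742 + \left(16 + 2 \left(-14\right)\right) = 2742 + \left(16 - 28\right) = 2742 - 12 = 2730$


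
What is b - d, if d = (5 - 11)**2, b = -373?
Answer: -409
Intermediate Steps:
d = 36 (d = (-6)**2 = 36)
b - d = -373 - 1*36 = -373 - 36 = -409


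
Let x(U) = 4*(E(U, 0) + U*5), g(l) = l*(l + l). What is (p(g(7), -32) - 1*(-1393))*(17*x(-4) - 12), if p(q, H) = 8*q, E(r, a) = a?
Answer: -2986844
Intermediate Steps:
g(l) = 2*l**2 (g(l) = l*(2*l) = 2*l**2)
x(U) = 20*U (x(U) = 4*(0 + U*5) = 4*(0 + 5*U) = 4*(5*U) = 20*U)
(p(g(7), -32) - 1*(-1393))*(17*x(-4) - 12) = (8*(2*7**2) - 1*(-1393))*(17*(20*(-4)) - 12) = (8*(2*49) + 1393)*(17*(-80) - 12) = (8*98 + 1393)*(-1360 - 12) = (784 + 1393)*(-1372) = 2177*(-1372) = -2986844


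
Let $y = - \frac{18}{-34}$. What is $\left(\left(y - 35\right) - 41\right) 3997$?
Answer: $- \frac{5128151}{17} \approx -3.0166 \cdot 10^{5}$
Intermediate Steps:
$y = \frac{9}{17}$ ($y = \left(-18\right) \left(- \frac{1}{34}\right) = \frac{9}{17} \approx 0.52941$)
$\left(\left(y - 35\right) - 41\right) 3997 = \left(\left(\frac{9}{17} - 35\right) - 41\right) 3997 = \left(- \frac{586}{17} - 41\right) 3997 = \left(- \frac{1283}{17}\right) 3997 = - \frac{5128151}{17}$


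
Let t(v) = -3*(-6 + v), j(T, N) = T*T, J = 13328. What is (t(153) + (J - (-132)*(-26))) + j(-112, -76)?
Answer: 21999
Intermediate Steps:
j(T, N) = T²
t(v) = 18 - 3*v
(t(153) + (J - (-132)*(-26))) + j(-112, -76) = ((18 - 3*153) + (13328 - (-132)*(-26))) + (-112)² = ((18 - 459) + (13328 - 1*3432)) + 12544 = (-441 + (13328 - 3432)) + 12544 = (-441 + 9896) + 12544 = 9455 + 12544 = 21999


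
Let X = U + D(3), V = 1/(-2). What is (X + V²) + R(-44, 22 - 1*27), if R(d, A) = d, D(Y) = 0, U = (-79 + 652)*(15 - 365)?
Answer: -802375/4 ≈ -2.0059e+5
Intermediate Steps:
V = -½ ≈ -0.50000
U = -200550 (U = 573*(-350) = -200550)
X = -200550 (X = -200550 + 0 = -200550)
(X + V²) + R(-44, 22 - 1*27) = (-200550 + (-½)²) - 44 = (-200550 + ¼) - 44 = -802199/4 - 44 = -802375/4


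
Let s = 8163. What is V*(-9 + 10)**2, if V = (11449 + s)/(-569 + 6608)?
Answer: 19612/6039 ≈ 3.2476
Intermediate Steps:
V = 19612/6039 (V = (11449 + 8163)/(-569 + 6608) = 19612/6039 ≈ 3.2476)
V*(-9 + 10)**2 = 19612*(-9 + 10)**2/6039 = (19612/6039)*1**2 = (19612/6039)*1 = 19612/6039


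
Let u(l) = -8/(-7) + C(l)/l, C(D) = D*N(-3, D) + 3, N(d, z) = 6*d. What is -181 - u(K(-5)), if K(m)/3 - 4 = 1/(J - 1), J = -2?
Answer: -12660/77 ≈ -164.42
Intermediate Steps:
K(m) = 11 (K(m) = 12 + 3/(-2 - 1) = 12 + 3/(-3) = 12 + 3*(-1/3) = 12 - 1 = 11)
C(D) = 3 - 18*D (C(D) = D*(6*(-3)) + 3 = D*(-18) + 3 = -18*D + 3 = 3 - 18*D)
u(l) = 8/7 + (3 - 18*l)/l (u(l) = -8/(-7) + (3 - 18*l)/l = -8*(-1/7) + (3 - 18*l)/l = 8/7 + (3 - 18*l)/l)
-181 - u(K(-5)) = -181 - (-118/7 + 3/11) = -181 - 1*(-1277/77) = -181 + 1277/77 = -12660/77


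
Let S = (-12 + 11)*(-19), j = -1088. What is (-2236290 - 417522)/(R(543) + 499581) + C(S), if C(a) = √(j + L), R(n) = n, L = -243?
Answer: -221151/41677 + 11*I*√11 ≈ -5.3063 + 36.483*I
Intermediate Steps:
S = 19 (S = -1*(-19) = 19)
C(a) = 11*I*√11 (C(a) = √(-1088 - 243) = √(-1331) = 11*I*√11)
(-2236290 - 417522)/(R(543) + 499581) + C(S) = (-2236290 - 417522)/(543 + 499581) + 11*I*√11 = -2653812/500124 + 11*I*√11 = -2653812*1/500124 + 11*I*√11 = -221151/41677 + 11*I*√11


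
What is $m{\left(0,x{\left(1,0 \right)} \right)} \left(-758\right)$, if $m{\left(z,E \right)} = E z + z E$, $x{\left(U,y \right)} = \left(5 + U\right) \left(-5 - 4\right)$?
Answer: $0$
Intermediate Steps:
$x{\left(U,y \right)} = -45 - 9 U$ ($x{\left(U,y \right)} = \left(5 + U\right) \left(-9\right) = -45 - 9 U$)
$m{\left(z,E \right)} = 2 E z$ ($m{\left(z,E \right)} = E z + E z = 2 E z$)
$m{\left(0,x{\left(1,0 \right)} \right)} \left(-758\right) = 2 \left(-45 - 9\right) 0 \left(-758\right) = 2 \left(-54\right) 0 \left(-758\right) = 0 \left(-758\right) = 0$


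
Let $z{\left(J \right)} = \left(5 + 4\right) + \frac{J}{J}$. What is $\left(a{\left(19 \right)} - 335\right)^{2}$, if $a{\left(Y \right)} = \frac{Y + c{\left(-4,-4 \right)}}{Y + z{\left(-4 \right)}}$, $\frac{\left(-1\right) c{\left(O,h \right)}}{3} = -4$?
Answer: $\frac{93779856}{841} \approx 1.1151 \cdot 10^{5}$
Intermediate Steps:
$c{\left(O,h \right)} = 12$ ($c{\left(O,h \right)} = \left(-3\right) \left(-4\right) = 12$)
$z{\left(J \right)} = 10$ ($z{\left(J \right)} = 9 + 1 = 10$)
$a{\left(Y \right)} = \frac{12 + Y}{10 + Y}$ ($a{\left(Y \right)} = \frac{Y + 12}{Y + 10} = \frac{12 + Y}{10 + Y}$)
$\left(a{\left(19 \right)} - 335\right)^{2} = \left(\frac{12 + 19}{10 + 19} - 335\right)^{2} = \left(\frac{1}{29} \cdot 31 - 335\right)^{2} = \left(\frac{31}{29} - 335\right)^{2} = \left(- \frac{9684}{29}\right)^{2} = \frac{93779856}{841}$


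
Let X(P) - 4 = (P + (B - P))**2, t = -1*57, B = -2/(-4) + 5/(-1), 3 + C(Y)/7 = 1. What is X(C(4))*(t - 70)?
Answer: -12319/4 ≈ -3079.8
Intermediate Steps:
C(Y) = -14 (C(Y) = -21 + 7*1 = -21 + 7 = -14)
B = -9/2 (B = -2*(-1/4) + 5*(-1) = 1/2 - 5 = -9/2 ≈ -4.5000)
t = -57
X(P) = 97/4 (X(P) = 4 + (P + (-9/2 - P))**2 = 4 + (-9/2)**2 = 4 + 81/4 = 97/4)
X(C(4))*(t - 70) = 97*(-57 - 70)/4 = (97/4)*(-127) = -12319/4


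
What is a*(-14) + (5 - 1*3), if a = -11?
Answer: 156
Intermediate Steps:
a*(-14) + (5 - 1*3) = -11*(-14) + (5 - 1*3) = 154 + (5 - 3) = 154 + 2 = 156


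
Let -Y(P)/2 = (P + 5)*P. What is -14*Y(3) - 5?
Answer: 667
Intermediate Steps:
Y(P) = -2*P*(5 + P) (Y(P) = -2*(P + 5)*P = -2*(5 + P)*P = -2*P*(5 + P))
-14*Y(3) - 5 = -(-28)*3*(5 + 3) - 5 = -(-28)*3*8 - 5 = -14*(-48) - 5 = 672 - 5 = 667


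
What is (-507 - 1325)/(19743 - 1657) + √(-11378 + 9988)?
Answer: -916/9043 + I*√1390 ≈ -0.10129 + 37.283*I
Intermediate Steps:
(-507 - 1325)/(19743 - 1657) + √(-11378 + 9988) = -1832/18086 + √(-1390) = -1832*1/18086 + I*√1390 = -916/9043 + I*√1390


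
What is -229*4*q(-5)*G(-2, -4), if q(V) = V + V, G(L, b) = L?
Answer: -18320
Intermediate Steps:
q(V) = 2*V
-229*4*q(-5)*G(-2, -4) = -229*4*(2*(-5))*(-2) = -229*4*(-10)*(-2) = -(-9160)*(-2) = -229*80 = -18320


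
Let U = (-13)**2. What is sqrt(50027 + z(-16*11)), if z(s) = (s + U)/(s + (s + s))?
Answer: sqrt(871670679)/132 ≈ 223.67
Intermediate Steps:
U = 169
z(s) = (169 + s)/(3*s) (z(s) = (s + 169)/(s + (s + s)) = (169 + s)/(s + 2*s) = (169 + s)/((3*s)) = (169 + s)*(1/(3*s)) = (169 + s)/(3*s))
sqrt(50027 + z(-16*11)) = sqrt(50027 + (169 - 16*11)/(3*((-16*11)))) = sqrt(50027 + (1/3)*(169 - 176)/(-176)) = sqrt(50027 + (1/3)*(-1/176)*(-7)) = sqrt(50027 + 7/528) = sqrt(26414263/528) = sqrt(871670679)/132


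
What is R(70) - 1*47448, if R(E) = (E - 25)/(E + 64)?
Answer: -6357987/134 ≈ -47448.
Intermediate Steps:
R(E) = (-25 + E)/(64 + E)
R(70) - 1*47448 = (-25 + 70)/(64 + 70) - 1*47448 = 45/134 - 47448 = -6357987/134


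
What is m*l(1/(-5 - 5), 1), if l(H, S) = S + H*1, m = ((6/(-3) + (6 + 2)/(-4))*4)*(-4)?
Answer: 288/5 ≈ 57.600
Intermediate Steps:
m = 64 (m = ((6*(-1/3) + 8*(-1/4))*4)*(-4) = ((-2 - 2)*4)*(-4) = -4*4*(-4) = -16*(-4) = 64)
l(H, S) = H + S (l(H, S) = S + H = H + S)
m*l(1/(-5 - 5), 1) = 64*(1/(-5 - 5) + 1) = 64*(1/(-10) + 1) = 64*(-1/10 + 1) = 64*(9/10) = 288/5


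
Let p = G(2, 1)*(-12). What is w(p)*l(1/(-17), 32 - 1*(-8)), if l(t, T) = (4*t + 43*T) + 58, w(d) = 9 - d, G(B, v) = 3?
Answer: 1359990/17 ≈ 79999.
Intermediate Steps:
p = -36 (p = 3*(-12) = -36)
l(t, T) = 58 + 4*t + 43*T
w(p)*l(1/(-17), 32 - 1*(-8)) = (9 - 1*(-36))*(58 + 4/(-17) + 43*(32 - 1*(-8))) = (9 + 36)*(58 + 4*(-1/17) + 43*(32 + 8)) = 45*(58 - 4/17 + 43*40) = 45*(58 - 4/17 + 1720) = 45*(30222/17) = 1359990/17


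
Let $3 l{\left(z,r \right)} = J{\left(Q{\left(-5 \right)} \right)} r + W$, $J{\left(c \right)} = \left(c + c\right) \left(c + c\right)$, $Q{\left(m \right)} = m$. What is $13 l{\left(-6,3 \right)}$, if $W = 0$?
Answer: $1300$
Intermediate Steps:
$J{\left(c \right)} = 4 c^{2}$ ($J{\left(c \right)} = 2 c 2 c = 4 c^{2}$)
$l{\left(z,r \right)} = \frac{100 r}{3}$ ($l{\left(z,r \right)} = \frac{4 \left(-5\right)^{2} r + 0}{3} = \frac{4 \cdot 25 r + 0}{3} = \frac{100 r + 0}{3} = \frac{100 r}{3}$)
$13 l{\left(-6,3 \right)} = 13 \cdot \frac{100}{3} \cdot 3 = 13 \cdot 100 = 1300$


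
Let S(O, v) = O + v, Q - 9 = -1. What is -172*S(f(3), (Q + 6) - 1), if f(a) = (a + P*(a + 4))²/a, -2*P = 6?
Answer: -20812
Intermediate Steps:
Q = 8 (Q = 9 - 1 = 8)
P = -3 (P = -½*6 = -3)
f(a) = (-12 - 2*a)²/a (f(a) = (a - 3*(a + 4))²/a = (a - 3*(4 + a))²/a = (a + (-12 - 3*a))²/a = (-12 - 2*a)²/a)
-172*S(f(3), (Q + 6) - 1) = -172*(4*(6 + 3)²/3 + ((8 + 6) - 1)) = -172*(4*(⅓)*9² + (14 - 1)) = -172*(4*(⅓)*81 + 13) = -172*(108 + 13) = -172*121 = -20812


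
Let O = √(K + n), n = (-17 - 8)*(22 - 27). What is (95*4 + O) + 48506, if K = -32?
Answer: 48886 + √93 ≈ 48896.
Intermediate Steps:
n = 125 (n = -25*(-5) = 125)
O = √93 (O = √(-32 + 125) = √93 ≈ 9.6436)
(95*4 + O) + 48506 = (95*4 + √93) + 48506 = (380 + √93) + 48506 = 48886 + √93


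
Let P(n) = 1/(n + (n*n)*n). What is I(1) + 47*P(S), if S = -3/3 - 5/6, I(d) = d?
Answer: -8425/1727 ≈ -4.8784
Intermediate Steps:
S = -11/6 (S = -3*⅓ - 5*⅙ = -1 - ⅚ = -11/6 ≈ -1.8333)
P(n) = 1/(n + n³) (P(n) = 1/(n + n²*n) = 1/(n + n³))
I(1) + 47*P(S) = 1 + 47/(-11/6 + (-11/6)³) = 1 + 47/(-11/6 - 1331/216) = 1 + 47/(-1727/216) = 1 + 47*(-216/1727) = 1 - 10152/1727 = -8425/1727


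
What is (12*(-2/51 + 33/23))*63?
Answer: 412524/391 ≈ 1055.0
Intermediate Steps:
(12*(-2/51 + 33/23))*63 = (12*(1637/1173))*63 = (6548/391)*63 = 412524/391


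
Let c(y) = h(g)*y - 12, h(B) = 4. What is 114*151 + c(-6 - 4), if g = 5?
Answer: 17162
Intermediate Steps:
c(y) = -12 + 4*y (c(y) = 4*y - 12 = -12 + 4*y)
114*151 + c(-6 - 4) = 114*151 + (-12 + 4*(-6 - 4)) = 17214 + (-12 + 4*(-10)) = 17214 + (-12 - 40) = 17214 - 52 = 17162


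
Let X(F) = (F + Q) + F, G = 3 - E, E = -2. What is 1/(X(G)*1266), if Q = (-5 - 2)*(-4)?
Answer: 1/48108 ≈ 2.0787e-5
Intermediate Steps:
Q = 28 (Q = -7*(-4) = 28)
G = 5 (G = 3 - 1*(-2) = 3 + 2 = 5)
X(F) = 28 + 2*F (X(F) = (F + 28) + F = (28 + F) + F = 28 + 2*F)
1/(X(G)*1266) = 1/((28 + 2*5)*1266) = 1/((28 + 10)*1266) = 1/(38*1266) = 1/48108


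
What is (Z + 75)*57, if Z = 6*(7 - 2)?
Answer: 5985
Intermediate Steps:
Z = 30 (Z = 6*5 = 30)
(Z + 75)*57 = (30 + 75)*57 = 105*57 = 5985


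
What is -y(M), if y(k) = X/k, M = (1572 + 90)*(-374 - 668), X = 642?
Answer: 107/288634 ≈ 0.00037071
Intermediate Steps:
M = -1731804 (M = 1662*(-1042) = -1731804)
y(k) = 642/k
-y(M) = -642/(-1731804) = -642*(-1)/1731804 = -1*(-107/288634) = 107/288634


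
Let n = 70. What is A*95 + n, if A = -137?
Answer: -12945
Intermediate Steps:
A*95 + n = -137*95 + 70 = -13015 + 70 = -12945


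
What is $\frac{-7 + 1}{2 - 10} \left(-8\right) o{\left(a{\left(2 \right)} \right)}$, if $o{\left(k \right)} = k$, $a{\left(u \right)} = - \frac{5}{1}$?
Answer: $30$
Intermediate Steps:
$a{\left(u \right)} = -5$ ($a{\left(u \right)} = \left(-5\right) 1 = -5$)
$\frac{-7 + 1}{2 - 10} \left(-8\right) o{\left(a{\left(2 \right)} \right)} = \frac{-7 + 1}{2 - 10} \left(-8\right) \left(-5\right) = - \frac{6}{-8} \left(-8\right) \left(-5\right) = \left(-6\right) \left(- \frac{1}{8}\right) \left(-8\right) \left(-5\right) = \frac{3}{4} \left(-8\right) \left(-5\right) = \left(-6\right) \left(-5\right) = 30$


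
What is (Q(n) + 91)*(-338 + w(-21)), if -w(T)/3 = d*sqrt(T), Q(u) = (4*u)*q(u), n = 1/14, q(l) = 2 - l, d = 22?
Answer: -1516268/49 - 296076*I*sqrt(21)/49 ≈ -30944.0 - 27690.0*I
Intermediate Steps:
n = 1/14 ≈ 0.071429
Q(u) = 4*u*(2 - u) (Q(u) = (4*u)*(2 - u) = 4*u*(2 - u))
w(T) = -66*sqrt(T)
(Q(n) + 91)*(-338 + w(-21)) = (4*(1/14)*(2 - 1*1/14) + 91)*(-338 - 66*I*sqrt(21)) = (4*(1/14)*(2 - 1/14) + 91)*(-338 - 66*I*sqrt(21)) = (4*(1/14)*(27/14) + 91)*(-338 - 66*I*sqrt(21)) = (27/49 + 91)*(-338 - 66*I*sqrt(21)) = 4486*(-338 - 66*I*sqrt(21))/49 = -1516268/49 - 296076*I*sqrt(21)/49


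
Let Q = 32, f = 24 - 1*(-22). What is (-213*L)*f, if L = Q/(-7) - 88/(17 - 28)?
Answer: -235152/7 ≈ -33593.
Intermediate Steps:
f = 46 (f = 24 + 22 = 46)
L = 24/7 (L = 32/(-7) - 88/(17 - 28) = 32*(-⅐) - 88/(-11) = -32/7 - 88*(-1/11) = -32/7 + 8 = 24/7 ≈ 3.4286)
(-213*L)*f = -213*24/7*46 = -5112/7*46 = -235152/7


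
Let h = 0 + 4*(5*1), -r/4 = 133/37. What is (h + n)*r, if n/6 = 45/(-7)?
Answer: 9880/37 ≈ 267.03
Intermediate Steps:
n = -270/7 (n = 6*(45/(-7)) = 6*(45*(-⅐)) = 6*(-45/7) = -270/7 ≈ -38.571)
r = -532/37 ≈ -14.378
h = 20 (h = 0 + 4*5 = 0 + 20 = 20)
(h + n)*r = (20 - 270/7)*(-532/37) = -130/7*(-532/37) = 9880/37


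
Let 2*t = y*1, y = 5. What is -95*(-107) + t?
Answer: 20335/2 ≈ 10168.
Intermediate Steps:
t = 5/2 (t = (5*1)/2 = (1/2)*5 = 5/2 ≈ 2.5000)
-95*(-107) + t = -95*(-107) + 5/2 = 10165 + 5/2 = 20335/2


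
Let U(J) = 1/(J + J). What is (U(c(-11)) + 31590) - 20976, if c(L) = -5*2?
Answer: 212279/20 ≈ 10614.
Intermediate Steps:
c(L) = -10
U(J) = 1/(2*J)
(U(c(-11)) + 31590) - 20976 = ((½)/(-10) + 31590) - 20976 = ((½)*(-⅒) + 31590) - 20976 = (-1/20 + 31590) - 20976 = 631799/20 - 20976 = 212279/20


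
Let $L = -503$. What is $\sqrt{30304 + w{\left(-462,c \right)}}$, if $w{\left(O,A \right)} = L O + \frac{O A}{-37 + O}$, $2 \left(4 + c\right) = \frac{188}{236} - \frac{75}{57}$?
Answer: $\frac{2 \sqrt{20548936284297835}}{559379} \approx 512.53$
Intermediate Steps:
$c = - \frac{4775}{1121}$ ($c = -4 + \frac{\frac{188}{236} - \frac{75}{57}}{2} = -4 + \frac{188 \cdot \frac{1}{236} - \frac{25}{19}}{2} = -4 + \frac{\frac{47}{59} - \frac{25}{19}}{2} = -4 + \frac{1}{2} \left(- \frac{582}{1121}\right) = -4 - \frac{291}{1121} = - \frac{4775}{1121} \approx -4.2596$)
$w{\left(O,A \right)} = - 503 O + \frac{A O}{-37 + O}$ ($w{\left(O,A \right)} = - 503 O + \frac{O A}{-37 + O} = - 503 O + \frac{A O}{-37 + O}$)
$\sqrt{30304 + w{\left(-462,c \right)}} = \sqrt{30304 - \frac{462 \left(18611 - \frac{4775}{1121} - -232386\right)}{-37 - 462}} = \sqrt{30304 - \frac{462 \left(18611 - \frac{4775}{1121} + 232386\right)}{-499}} = \sqrt{30304 - \left(- \frac{462}{499}\right) \frac{281362862}{1121}} = \sqrt{30304 + \frac{129989642244}{559379}} = \sqrt{\frac{146941063460}{559379}} = \frac{2 \sqrt{20548936284297835}}{559379}$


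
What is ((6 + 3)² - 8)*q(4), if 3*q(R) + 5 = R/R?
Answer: -292/3 ≈ -97.333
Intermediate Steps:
q(R) = -4/3 (q(R) = -5/3 + (R/R)/3 = -5/3 + (⅓)*1 = -5/3 + ⅓ = -4/3)
((6 + 3)² - 8)*q(4) = ((6 + 3)² - 8)*(-4/3) = (9² - 8)*(-4/3) = (81 - 8)*(-4/3) = 73*(-4/3) = -292/3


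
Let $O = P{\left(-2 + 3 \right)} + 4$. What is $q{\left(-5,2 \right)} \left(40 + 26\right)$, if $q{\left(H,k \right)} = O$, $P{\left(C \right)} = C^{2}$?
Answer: $330$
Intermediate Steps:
$O = 5$ ($O = \left(-2 + 3\right)^{2} + 4 = 1^{2} + 4 = 1 + 4 = 5$)
$q{\left(H,k \right)} = 5$
$q{\left(-5,2 \right)} \left(40 + 26\right) = 5 \left(40 + 26\right) = 5 \cdot 66 = 330$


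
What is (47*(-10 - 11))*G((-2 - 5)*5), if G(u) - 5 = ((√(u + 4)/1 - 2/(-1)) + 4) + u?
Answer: 23688 - 987*I*√31 ≈ 23688.0 - 5495.4*I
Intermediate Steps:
G(u) = 11 + u + √(4 + u) (G(u) = 5 + (((√(u + 4)/1 - 2/(-1)) + 4) + u) = 5 + (((√(4 + u)*1 - 2*(-1)) + 4) + u) = 5 + (((√(4 + u) + 2) + 4) + u) = 5 + (((2 + √(4 + u)) + 4) + u) = 5 + ((6 + √(4 + u)) + u) = 5 + (6 + u + √(4 + u)) = 11 + u + √(4 + u))
(47*(-10 - 11))*G((-2 - 5)*5) = (47*(-10 - 11))*(11 + (-2 - 5)*5 + √(4 + (-2 - 5)*5)) = (47*(-21))*(11 - 7*5 + √(4 - 7*5)) = -987*(11 - 35 + √(4 - 35)) = -987*(11 - 35 + √(-31)) = -987*(11 - 35 + I*√31) = -987*(-24 + I*√31) = 23688 - 987*I*√31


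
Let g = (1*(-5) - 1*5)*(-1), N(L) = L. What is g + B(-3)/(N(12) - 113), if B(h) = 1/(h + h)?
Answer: 6061/606 ≈ 10.002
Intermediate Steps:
B(h) = 1/(2*h)
g = 10 (g = (-5 - 5)*(-1) = -10*(-1) = 10)
g + B(-3)/(N(12) - 113) = 10 + ((½)/(-3))/(12 - 113) = 10 + ((½)*(-⅓))/(-101) = 10 - ⅙*(-1/101) = 10 + 1/606 = 6061/606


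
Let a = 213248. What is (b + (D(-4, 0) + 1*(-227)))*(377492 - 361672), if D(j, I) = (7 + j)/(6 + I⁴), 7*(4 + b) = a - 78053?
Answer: 301894190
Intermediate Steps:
b = 135167/7 (b = -4 + (213248 - 78053)/7 = -4 + (⅐)*135195 = -4 + 135195/7 = 135167/7 ≈ 19310.)
D(j, I) = (7 + j)/(6 + I⁴)
(b + (D(-4, 0) + 1*(-227)))*(377492 - 361672) = (135167/7 + ((7 - 4)/(6 + 0⁴) + 1*(-227)))*(377492 - 361672) = (135167/7 + (3/(6 + 0) - 227))*15820 = (135167/7 + (3/6 - 227))*15820 = (135167/7 + ((⅙)*3 - 227))*15820 = (135167/7 + (½ - 227))*15820 = (135167/7 - 453/2)*15820 = (267163/14)*15820 = 301894190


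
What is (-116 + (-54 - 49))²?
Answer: 47961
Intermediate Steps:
(-116 + (-54 - 49))² = (-116 - 103)² = (-219)² = 47961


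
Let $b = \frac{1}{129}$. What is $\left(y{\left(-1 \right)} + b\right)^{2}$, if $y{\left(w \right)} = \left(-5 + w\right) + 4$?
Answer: $\frac{66049}{16641} \approx 3.9691$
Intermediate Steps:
$b = \frac{1}{129} \approx 0.0077519$
$y{\left(w \right)} = -1 + w$
$\left(y{\left(-1 \right)} + b\right)^{2} = \left(\left(-1 - 1\right) + \frac{1}{129}\right)^{2} = \left(-2 + \frac{1}{129}\right)^{2} = \left(- \frac{257}{129}\right)^{2} = \frac{66049}{16641}$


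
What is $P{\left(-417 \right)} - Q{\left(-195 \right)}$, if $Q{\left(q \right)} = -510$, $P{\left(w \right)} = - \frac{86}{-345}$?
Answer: $\frac{176036}{345} \approx 510.25$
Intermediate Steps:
$P{\left(w \right)} = \frac{86}{345}$ ($P{\left(w \right)} = \left(-86\right) \left(- \frac{1}{345}\right) = \frac{86}{345}$)
$P{\left(-417 \right)} - Q{\left(-195 \right)} = \frac{86}{345} - -510 = \frac{86}{345} + 510 = \frac{176036}{345}$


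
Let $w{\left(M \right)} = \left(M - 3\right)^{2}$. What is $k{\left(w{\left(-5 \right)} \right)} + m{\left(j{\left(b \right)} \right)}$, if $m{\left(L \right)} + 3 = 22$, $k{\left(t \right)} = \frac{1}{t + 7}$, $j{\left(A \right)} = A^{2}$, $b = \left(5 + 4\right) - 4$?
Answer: $\frac{1350}{71} \approx 19.014$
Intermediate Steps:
$w{\left(M \right)} = \left(-3 + M\right)^{2}$
$b = 5$ ($b = 9 - 4 = 5$)
$k{\left(t \right)} = \frac{1}{7 + t}$
$m{\left(L \right)} = 19$ ($m{\left(L \right)} = -3 + 22 = 19$)
$k{\left(w{\left(-5 \right)} \right)} + m{\left(j{\left(b \right)} \right)} = \frac{1}{7 + \left(-3 - 5\right)^{2}} + 19 = \frac{1}{7 + \left(-8\right)^{2}} + 19 = \frac{1}{7 + 64} + 19 = \frac{1}{71} + 19 = \frac{1350}{71}$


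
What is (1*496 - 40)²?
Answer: 207936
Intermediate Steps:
(1*496 - 40)² = (496 - 40)² = 456² = 207936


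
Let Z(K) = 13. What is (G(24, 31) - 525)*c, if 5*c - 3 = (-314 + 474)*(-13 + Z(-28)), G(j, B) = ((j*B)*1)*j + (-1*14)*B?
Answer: 50691/5 ≈ 10138.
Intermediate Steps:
G(j, B) = -14*B + B*j² (G(j, B) = ((B*j)*1)*j - 14*B = (B*j)*j - 14*B = B*j² - 14*B = -14*B + B*j²)
c = ⅗ (c = ⅗ + ((-314 + 474)*(-13 + 13))/5 = ⅗ + (160*0)/5 = ⅗ + (⅕)*0 = ⅗ + 0 = ⅗ ≈ 0.60000)
(G(24, 31) - 525)*c = (31*(-14 + 24²) - 525)*(⅗) = (31*(-14 + 576) - 525)*(⅗) = (31*562 - 525)*(⅗) = (17422 - 525)*(⅗) = 16897*(⅗) = 50691/5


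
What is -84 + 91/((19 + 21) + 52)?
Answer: -7637/92 ≈ -83.011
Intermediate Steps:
-84 + 91/((19 + 21) + 52) = -84 + 91/(40 + 52) = -84 + 91/92 = -7637/92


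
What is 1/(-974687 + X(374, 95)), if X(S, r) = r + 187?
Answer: -1/974405 ≈ -1.0263e-6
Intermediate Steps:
X(S, r) = 187 + r
1/(-974687 + X(374, 95)) = 1/(-974687 + (187 + 95)) = 1/(-974687 + 282) = 1/(-974405) = -1/974405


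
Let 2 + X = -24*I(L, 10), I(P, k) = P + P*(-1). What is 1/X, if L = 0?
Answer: -1/2 ≈ -0.50000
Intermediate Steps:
I(P, k) = 0 (I(P, k) = P - P = 0)
X = -2 (X = -2 - 24*0 = -2 + 0 = -2)
1/X = 1/(-2) = -1/2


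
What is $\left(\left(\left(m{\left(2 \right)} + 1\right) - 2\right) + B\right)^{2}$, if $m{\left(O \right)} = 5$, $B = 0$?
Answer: $16$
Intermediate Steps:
$\left(\left(\left(m{\left(2 \right)} + 1\right) - 2\right) + B\right)^{2} = \left(\left(\left(5 + 1\right) - 2\right) + 0\right)^{2} = \left(\left(6 - 2\right) + 0\right)^{2} = \left(4 + 0\right)^{2} = 4^{2} = 16$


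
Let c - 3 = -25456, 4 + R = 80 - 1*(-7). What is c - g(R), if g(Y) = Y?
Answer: -25536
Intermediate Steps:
R = 83 (R = -4 + (80 - 1*(-7)) = -4 + (80 + 7) = -4 + 87 = 83)
c = -25453 (c = 3 - 25456 = -25453)
c - g(R) = -25453 - 1*83 = -25453 - 83 = -25536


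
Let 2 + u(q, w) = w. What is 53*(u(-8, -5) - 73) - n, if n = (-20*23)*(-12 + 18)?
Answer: -1480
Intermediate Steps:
u(q, w) = -2 + w
n = -2760 (n = -460*6 = -2760)
53*(u(-8, -5) - 73) - n = 53*((-2 - 5) - 73) - 1*(-2760) = 53*(-7 - 73) + 2760 = 53*(-80) + 2760 = -4240 + 2760 = -1480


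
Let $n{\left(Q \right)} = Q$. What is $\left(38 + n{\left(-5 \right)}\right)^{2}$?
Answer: $1089$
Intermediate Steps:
$\left(38 + n{\left(-5 \right)}\right)^{2} = \left(38 - 5\right)^{2} = 33^{2} = 1089$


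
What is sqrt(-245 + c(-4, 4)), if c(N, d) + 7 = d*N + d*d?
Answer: 6*I*sqrt(7) ≈ 15.875*I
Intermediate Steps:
c(N, d) = -7 + d**2 + N*d (c(N, d) = -7 + (d*N + d*d) = -7 + (N*d + d**2) = -7 + (d**2 + N*d) = -7 + d**2 + N*d)
sqrt(-245 + c(-4, 4)) = sqrt(-245 + (-7 + 4**2 - 4*4)) = sqrt(-245 + (-7 + 16 - 16)) = sqrt(-245 - 7) = sqrt(-252) = 6*I*sqrt(7)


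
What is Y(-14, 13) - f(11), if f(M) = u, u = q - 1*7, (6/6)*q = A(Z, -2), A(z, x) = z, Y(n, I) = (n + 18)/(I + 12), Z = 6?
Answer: 29/25 ≈ 1.1600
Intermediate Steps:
Y(n, I) = (18 + n)/(12 + I)
q = 6
u = -1 (u = 6 - 1*7 = 6 - 7 = -1)
f(M) = -1
Y(-14, 13) - f(11) = (18 - 14)/(12 + 13) - 1*(-1) = 4/25 + 1 = 29/25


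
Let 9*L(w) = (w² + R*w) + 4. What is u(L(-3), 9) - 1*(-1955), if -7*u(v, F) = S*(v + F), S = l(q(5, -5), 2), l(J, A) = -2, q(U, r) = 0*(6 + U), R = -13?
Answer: 17633/9 ≈ 1959.2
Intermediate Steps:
q(U, r) = 0
L(w) = 4/9 - 13*w/9 + w²/9 (L(w) = ((w² - 13*w) + 4)/9 = (4 + w² - 13*w)/9 = 4/9 - 13*w/9 + w²/9)
S = -2
u(v, F) = 2*F/7 + 2*v/7 (u(v, F) = -(-2)*(v + F)/7 = -(-2)*(F + v)/7 = -(-2*F - 2*v)/7 = 2*F/7 + 2*v/7)
u(L(-3), 9) - 1*(-1955) = ((2/7)*9 + 2*(4/9 - 13/9*(-3) + (⅑)*(-3)²)/7) - 1*(-1955) = (18/7 + 2*(4/9 + 13/3 + (⅑)*9)/7) + 1955 = (18/7 + 2*(4/9 + 13/3 + 1)/7) + 1955 = (18/7 + (2/7)*(52/9)) + 1955 = (18/7 + 104/63) + 1955 = 38/9 + 1955 = 17633/9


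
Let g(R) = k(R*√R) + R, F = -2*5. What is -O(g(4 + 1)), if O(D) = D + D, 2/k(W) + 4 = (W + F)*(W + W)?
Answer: -26536/2629 - 100*√5/2629 ≈ -10.179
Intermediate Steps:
F = -10
k(W) = 2/(-4 + 2*W*(-10 + W)) (k(W) = 2/(-4 + (W - 10)*(W + W)) = 2/(-4 + (-10 + W)*(2*W)) = 2/(-4 + 2*W*(-10 + W)))
g(R) = R + 1/(-2 + R³ - 10*R^(3/2)) (g(R) = 1/(-2 + (R*√R)² - 10*R*√R) + R = 1/(-2 + (R^(3/2))² - 10*R^(3/2)) + R = 1/(-2 + R³ - 10*R^(3/2)) + R = R + 1/(-2 + R³ - 10*R^(3/2)))
O(D) = 2*D
-O(g(4 + 1)) = -2*((4 + 1) - 1/(2 - (4 + 1)³ + 10*(4 + 1)^(3/2))) = -2*(5 - 1/(2 - 1*5³ + 10*5^(3/2))) = -2*(5 - 1/(2 - 1*125 + 10*(5*√5))) = -2*(5 - 1/(2 - 125 + 50*√5)) = -2*(5 - 1/(-123 + 50*√5)) = -(10 - 2/(-123 + 50*√5)) = -10 + 2/(-123 + 50*√5)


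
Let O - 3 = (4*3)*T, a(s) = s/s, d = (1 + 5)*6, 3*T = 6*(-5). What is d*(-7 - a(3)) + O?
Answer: -405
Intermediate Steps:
T = -10 (T = (6*(-5))/3 = (1/3)*(-30) = -10)
d = 36 (d = 6*6 = 36)
a(s) = 1
O = -117 (O = 3 + (4*3)*(-10) = 3 + 12*(-10) = 3 - 120 = -117)
d*(-7 - a(3)) + O = 36*(-7 - 1*1) - 117 = 36*(-7 - 1) - 117 = 36*(-8) - 117 = -288 - 117 = -405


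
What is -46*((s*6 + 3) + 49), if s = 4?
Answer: -3496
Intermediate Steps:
-46*((s*6 + 3) + 49) = -46*((4*6 + 3) + 49) = -46*((24 + 3) + 49) = -46*(27 + 49) = -46*76 = -3496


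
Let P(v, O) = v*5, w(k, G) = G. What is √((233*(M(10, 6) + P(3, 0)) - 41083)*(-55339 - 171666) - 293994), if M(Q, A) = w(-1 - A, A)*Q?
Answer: √5358840046 ≈ 73204.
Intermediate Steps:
M(Q, A) = A*Q
P(v, O) = 5*v
√((233*(M(10, 6) + P(3, 0)) - 41083)*(-55339 - 171666) - 293994) = √((233*(6*10 + 5*3) - 41083)*(-55339 - 171666) - 293994) = √((233*(60 + 15) - 41083)*(-227005) - 293994) = √((233*75 - 41083)*(-227005) - 293994) = √((17475 - 41083)*(-227005) - 293994) = √(-23608*(-227005) - 293994) = √(5359134040 - 293994) = √5358840046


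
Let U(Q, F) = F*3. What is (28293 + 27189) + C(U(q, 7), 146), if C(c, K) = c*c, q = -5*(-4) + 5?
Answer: 55923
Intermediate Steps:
q = 25 (q = 20 + 5 = 25)
U(Q, F) = 3*F
C(c, K) = c²
(28293 + 27189) + C(U(q, 7), 146) = (28293 + 27189) + (3*7)² = 55482 + 21² = 55482 + 441 = 55923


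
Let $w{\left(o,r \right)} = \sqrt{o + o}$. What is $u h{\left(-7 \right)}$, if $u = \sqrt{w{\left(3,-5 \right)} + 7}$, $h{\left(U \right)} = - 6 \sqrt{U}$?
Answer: $- 6 i \sqrt{49 + 7 \sqrt{6}} \approx - 48.798 i$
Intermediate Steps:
$w{\left(o,r \right)} = \sqrt{2} \sqrt{o}$ ($w{\left(o,r \right)} = \sqrt{2 o} = \sqrt{2} \sqrt{o}$)
$u = \sqrt{7 + \sqrt{6}}$ ($u = \sqrt{\sqrt{2} \sqrt{3} + 7} = \sqrt{\sqrt{6} + 7} = \sqrt{7 + \sqrt{6}} \approx 3.074$)
$u h{\left(-7 \right)} = \sqrt{7 + \sqrt{6}} \left(- 6 \sqrt{-7}\right) = \sqrt{7 + \sqrt{6}} \left(- 6 i \sqrt{7}\right) = - 6 i \sqrt{7} \sqrt{7 + \sqrt{6}}$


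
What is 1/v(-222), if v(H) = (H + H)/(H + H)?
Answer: 1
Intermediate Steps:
v(H) = 1 (v(H) = (2*H)/((2*H)) = (2*H)*(1/(2*H)) = 1)
1/v(-222) = 1/1 = 1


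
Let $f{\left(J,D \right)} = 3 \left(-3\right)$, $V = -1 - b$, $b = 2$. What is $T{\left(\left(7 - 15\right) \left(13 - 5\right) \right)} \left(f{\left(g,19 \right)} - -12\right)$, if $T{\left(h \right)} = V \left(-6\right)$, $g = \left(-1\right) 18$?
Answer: $54$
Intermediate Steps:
$g = -18$
$V = -3$ ($V = -1 - 2 = -3$)
$f{\left(J,D \right)} = -9$
$T{\left(h \right)} = 18$ ($T{\left(h \right)} = \left(-3\right) \left(-6\right) = 18$)
$T{\left(\left(7 - 15\right) \left(13 - 5\right) \right)} \left(f{\left(g,19 \right)} - -12\right) = 18 \left(-9 - -12\right) = 18 \left(-9 + 12\right) = 18 \cdot 3 = 54$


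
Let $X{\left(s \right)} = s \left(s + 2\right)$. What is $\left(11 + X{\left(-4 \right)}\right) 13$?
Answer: $247$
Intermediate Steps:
$X{\left(s \right)} = s \left(2 + s\right)$
$\left(11 + X{\left(-4 \right)}\right) 13 = \left(11 - 4 \left(2 - 4\right)\right) 13 = \left(11 - -8\right) 13 = \left(11 + 8\right) 13 = 19 \cdot 13 = 247$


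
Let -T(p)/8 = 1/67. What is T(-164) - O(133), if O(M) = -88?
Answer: 5888/67 ≈ 87.881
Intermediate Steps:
T(p) = -8/67
T(-164) - O(133) = -8/67 - 1*(-88) = -8/67 + 88 = 5888/67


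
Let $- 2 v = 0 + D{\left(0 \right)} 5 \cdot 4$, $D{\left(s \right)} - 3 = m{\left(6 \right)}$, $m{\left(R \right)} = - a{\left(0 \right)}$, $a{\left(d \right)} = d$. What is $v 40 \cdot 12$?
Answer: $-14400$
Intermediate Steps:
$m{\left(R \right)} = 0$ ($m{\left(R \right)} = \left(-1\right) 0 = 0$)
$D{\left(s \right)} = 3$ ($D{\left(s \right)} = 3 + 0 = 3$)
$v = -30$ ($v = - \frac{0 + 3 \cdot 5 \cdot 4}{2} = - \frac{0 + 15 \cdot 4}{2} = - \frac{0 + 60}{2} = \left(- \frac{1}{2}\right) 60 = -30$)
$v 40 \cdot 12 = \left(-30\right) 40 \cdot 12 = \left(-1200\right) 12 = -14400$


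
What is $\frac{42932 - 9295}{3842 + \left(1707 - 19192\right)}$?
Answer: $- \frac{33637}{13643} \approx -2.4655$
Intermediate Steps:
$\frac{42932 - 9295}{3842 + \left(1707 - 19192\right)} = \frac{33637}{3842 + \left(1707 - 19192\right)} = \frac{33637}{3842 - 17485} = \frac{33637}{-13643} = 33637 \left(- \frac{1}{13643}\right) = - \frac{33637}{13643}$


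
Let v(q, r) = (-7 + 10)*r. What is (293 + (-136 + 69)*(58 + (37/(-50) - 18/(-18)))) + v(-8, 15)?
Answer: -178271/50 ≈ -3565.4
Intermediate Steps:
v(q, r) = 3*r
(293 + (-136 + 69)*(58 + (37/(-50) - 18/(-18)))) + v(-8, 15) = (293 + (-136 + 69)*(58 + (37/(-50) - 18/(-18)))) + 3*15 = (293 - 67*(58 + (37*(-1/50) - 18*(-1/18)))) + 45 = (293 - 67*(58 + (-37/50 + 1))) + 45 = (293 - 67*(58 + 13/50)) + 45 = (293 - 67*2913/50) + 45 = (293 - 195171/50) + 45 = -180521/50 + 45 = -178271/50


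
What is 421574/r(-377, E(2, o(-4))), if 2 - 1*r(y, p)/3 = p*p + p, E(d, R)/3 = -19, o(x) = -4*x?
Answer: -210787/4785 ≈ -44.052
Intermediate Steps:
E(d, R) = -57 (E(d, R) = 3*(-19) = -57)
r(y, p) = 6 - 3*p - 3*p² (r(y, p) = 6 - 3*(p*p + p) = 6 - 3*(p² + p) = 6 - 3*(p + p²) = 6 + (-3*p - 3*p²) = 6 - 3*p - 3*p²)
421574/r(-377, E(2, o(-4))) = 421574/(6 - 3*(-57) - 3*(-57)²) = 421574/(6 + 171 - 3*3249) = 421574/(6 + 171 - 9747) = 421574/(-9570) = 421574*(-1/9570) = -210787/4785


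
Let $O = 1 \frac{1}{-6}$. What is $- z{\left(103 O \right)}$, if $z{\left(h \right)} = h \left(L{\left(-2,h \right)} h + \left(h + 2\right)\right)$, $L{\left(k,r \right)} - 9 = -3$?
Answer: $- \frac{73027}{36} \approx -2028.5$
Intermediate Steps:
$L{\left(k,r \right)} = 6$ ($L{\left(k,r \right)} = 9 - 3 = 6$)
$O = - \frac{1}{6}$ ($O = 1 \left(- \frac{1}{6}\right) = - \frac{1}{6} \approx -0.16667$)
$z{\left(h \right)} = h \left(2 + 7 h\right)$ ($z{\left(h \right)} = h \left(6 h + \left(h + 2\right)\right) = h \left(6 h + \left(2 + h\right)\right) = h \left(2 + 7 h\right)$)
$- z{\left(103 O \right)} = - 103 \left(- \frac{1}{6}\right) \left(2 + 7 \cdot 103 \left(- \frac{1}{6}\right)\right) = - \frac{\left(-103\right) \left(2 + 7 \left(- \frac{103}{6}\right)\right)}{6} = - \frac{\left(-103\right) \left(2 - \frac{721}{6}\right)}{6} = - \frac{\left(-103\right) \left(-709\right)}{6 \cdot 6} = \left(-1\right) \frac{73027}{36} = - \frac{73027}{36}$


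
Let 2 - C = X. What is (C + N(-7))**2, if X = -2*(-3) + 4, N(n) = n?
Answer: 225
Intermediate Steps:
X = 10 (X = 6 + 4 = 10)
C = -8 (C = 2 - 1*10 = 2 - 10 = -8)
(C + N(-7))**2 = (-8 - 7)**2 = (-15)**2 = 225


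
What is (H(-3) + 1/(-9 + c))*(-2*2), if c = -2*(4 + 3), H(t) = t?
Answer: 280/23 ≈ 12.174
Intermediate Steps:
c = -14 (c = -2*7 = -14)
(H(-3) + 1/(-9 + c))*(-2*2) = (-3 + 1/(-9 - 14))*(-2*2) = (-3 + 1/(-23))*(-4) = (-3 - 1/23)*(-4) = -70/23*(-4) = 280/23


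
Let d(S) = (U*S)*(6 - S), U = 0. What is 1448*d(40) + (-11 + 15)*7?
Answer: 28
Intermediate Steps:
d(S) = 0 (d(S) = (0*S)*(6 - S) = 0*(6 - S) = 0)
1448*d(40) + (-11 + 15)*7 = 1448*0 + (-11 + 15)*7 = 0 + 4*7 = 0 + 28 = 28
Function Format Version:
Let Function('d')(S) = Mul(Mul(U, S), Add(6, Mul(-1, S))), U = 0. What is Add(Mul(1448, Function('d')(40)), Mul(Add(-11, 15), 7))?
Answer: 28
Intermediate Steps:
Function('d')(S) = 0 (Function('d')(S) = Mul(Mul(0, S), Add(6, Mul(-1, S))) = Mul(0, Add(6, Mul(-1, S))) = 0)
Add(Mul(1448, Function('d')(40)), Mul(Add(-11, 15), 7)) = Add(Mul(1448, 0), Mul(Add(-11, 15), 7)) = Add(0, Mul(4, 7)) = Add(0, 28) = 28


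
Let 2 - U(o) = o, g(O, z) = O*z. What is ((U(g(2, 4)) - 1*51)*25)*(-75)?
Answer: 106875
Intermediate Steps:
U(o) = 2 - o
((U(g(2, 4)) - 1*51)*25)*(-75) = (((2 - 2*4) - 1*51)*25)*(-75) = (((2 - 1*8) - 51)*25)*(-75) = (((2 - 8) - 51)*25)*(-75) = ((-6 - 51)*25)*(-75) = -57*25*(-75) = -1425*(-75) = 106875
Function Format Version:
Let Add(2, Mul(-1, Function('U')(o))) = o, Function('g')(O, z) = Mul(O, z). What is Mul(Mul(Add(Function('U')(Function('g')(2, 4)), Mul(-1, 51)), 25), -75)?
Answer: 106875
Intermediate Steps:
Function('U')(o) = Add(2, Mul(-1, o))
Mul(Mul(Add(Function('U')(Function('g')(2, 4)), Mul(-1, 51)), 25), -75) = Mul(Mul(Add(Add(2, Mul(-1, Mul(2, 4))), Mul(-1, 51)), 25), -75) = Mul(Mul(Add(Add(2, Mul(-1, 8)), -51), 25), -75) = Mul(Mul(Add(Add(2, -8), -51), 25), -75) = Mul(Mul(Add(-6, -51), 25), -75) = Mul(Mul(-57, 25), -75) = Mul(-1425, -75) = 106875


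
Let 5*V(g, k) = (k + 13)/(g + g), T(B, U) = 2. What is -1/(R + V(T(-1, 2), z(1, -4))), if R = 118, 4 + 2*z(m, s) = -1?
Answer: -40/4741 ≈ -0.0084370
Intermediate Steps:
z(m, s) = -5/2 (z(m, s) = -2 + (½)*(-1) = -2 - ½ = -5/2)
V(g, k) = (13 + k)/(10*g) (V(g, k) = ((k + 13)/(g + g))/5 = ((13 + k)/((2*g)))/5 = ((13 + k)*(1/(2*g)))/5 = ((13 + k)/(2*g))/5 = (13 + k)/(10*g))
-1/(R + V(T(-1, 2), z(1, -4))) = -1/(118 + (⅒)*(13 - 5/2)/2) = -1/(118 + (⅒)*(½)*(21/2)) = -1/(118 + 21/40) = -1/4741/40 = -1*40/4741 = -40/4741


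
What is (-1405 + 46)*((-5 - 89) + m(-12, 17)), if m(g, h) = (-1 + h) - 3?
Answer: 110079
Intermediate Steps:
m(g, h) = -4 + h
(-1405 + 46)*((-5 - 89) + m(-12, 17)) = (-1405 + 46)*((-5 - 89) + (-4 + 17)) = -1359*(-94 + 13) = -1359*(-81) = 110079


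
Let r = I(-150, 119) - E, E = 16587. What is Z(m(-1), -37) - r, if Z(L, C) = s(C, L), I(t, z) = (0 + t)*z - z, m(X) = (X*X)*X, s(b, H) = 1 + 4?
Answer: 34561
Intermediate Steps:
s(b, H) = 5
m(X) = X³ (m(X) = X²*X = X³)
I(t, z) = -z + t*z (I(t, z) = t*z - z = -z + t*z)
Z(L, C) = 5
r = -34556 (r = 119*(-1 - 150) - 1*16587 = 119*(-151) - 16587 = -17969 - 16587 = -34556)
Z(m(-1), -37) - r = 5 - 1*(-34556) = 5 + 34556 = 34561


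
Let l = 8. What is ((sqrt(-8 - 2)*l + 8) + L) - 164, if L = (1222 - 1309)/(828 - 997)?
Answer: -26277/169 + 8*I*sqrt(10) ≈ -155.49 + 25.298*I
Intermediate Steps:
L = 87/169 (L = -87/(-169) = -87*(-1/169) = 87/169 ≈ 0.51479)
((sqrt(-8 - 2)*l + 8) + L) - 164 = ((sqrt(-8 - 2)*8 + 8) + 87/169) - 164 = ((sqrt(-10)*8 + 8) + 87/169) - 164 = (((I*sqrt(10))*8 + 8) + 87/169) - 164 = ((8*I*sqrt(10) + 8) + 87/169) - 164 = ((8 + 8*I*sqrt(10)) + 87/169) - 164 = (1439/169 + 8*I*sqrt(10)) - 164 = -26277/169 + 8*I*sqrt(10)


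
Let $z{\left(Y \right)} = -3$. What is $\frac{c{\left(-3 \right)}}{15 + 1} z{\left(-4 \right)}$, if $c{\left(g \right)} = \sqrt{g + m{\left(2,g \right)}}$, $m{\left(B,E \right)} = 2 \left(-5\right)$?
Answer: $- \frac{3 i \sqrt{13}}{16} \approx - 0.67604 i$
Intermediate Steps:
$m{\left(B,E \right)} = -10$
$c{\left(g \right)} = \sqrt{-10 + g}$ ($c{\left(g \right)} = \sqrt{g - 10} = \sqrt{-10 + g}$)
$\frac{c{\left(-3 \right)}}{15 + 1} z{\left(-4 \right)} = \frac{\sqrt{-10 - 3}}{15 + 1} \left(-3\right) = \frac{\sqrt{-13}}{16} \left(-3\right) = \frac{i \sqrt{13}}{16} \left(-3\right) = - \frac{3 i \sqrt{13}}{16}$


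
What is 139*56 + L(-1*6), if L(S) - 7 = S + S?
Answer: 7779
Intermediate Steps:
L(S) = 7 + 2*S (L(S) = 7 + (S + S) = 7 + 2*S)
139*56 + L(-1*6) = 139*56 + (7 + 2*(-1*6)) = 7784 + (7 + 2*(-6)) = 7784 + (7 - 12) = 7784 - 5 = 7779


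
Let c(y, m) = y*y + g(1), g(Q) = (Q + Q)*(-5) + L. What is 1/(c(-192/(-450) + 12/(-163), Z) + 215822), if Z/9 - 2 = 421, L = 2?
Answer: 149450625/32253555811606 ≈ 4.6336e-6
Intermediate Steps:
Z = 3807 (Z = 18 + 9*421 = 18 + 3789 = 3807)
g(Q) = 2 - 10*Q (g(Q) = (Q + Q)*(-5) + 2 = (2*Q)*(-5) + 2 = -10*Q + 2 = 2 - 10*Q)
c(y, m) = -8 + y² (c(y, m) = y*y + (2 - 10*1) = y² + (2 - 10) = y² - 8 = -8 + y²)
1/(c(-192/(-450) + 12/(-163), Z) + 215822) = 1/((-8 + (-192/(-450) + 12/(-163))²) + 215822) = 1/((-8 + (-192*(-1/450) + 12*(-1/163))²) + 215822) = 1/((-8 + (32/75 - 12/163)²) + 215822) = 1/((-8 + (4316/12225)²) + 215822) = 1/((-8 + 18627856/149450625) + 215822) = 1/(-1176977144/149450625 + 215822) = 1/(32253555811606/149450625) = 149450625/32253555811606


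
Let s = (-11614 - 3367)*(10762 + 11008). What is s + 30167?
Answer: -326106203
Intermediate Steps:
s = -326136370 (s = -14981*21770 = -326136370)
s + 30167 = -326136370 + 30167 = -326106203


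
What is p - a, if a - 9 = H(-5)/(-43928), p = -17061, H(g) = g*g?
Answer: -749850935/43928 ≈ -17070.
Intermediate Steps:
H(g) = g²
a = 395327/43928 (a = 9 + (-5)²/(-43928) = 9 + 25*(-1/43928) = 9 - 25/43928 = 395327/43928 ≈ 8.9994)
p - a = -17061 - 1*395327/43928 = -17061 - 395327/43928 = -749850935/43928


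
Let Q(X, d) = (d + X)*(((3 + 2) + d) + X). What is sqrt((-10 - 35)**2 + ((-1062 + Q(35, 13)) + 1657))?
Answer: 2*sqrt(1291) ≈ 71.861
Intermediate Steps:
Q(X, d) = (X + d)*(5 + X + d) (Q(X, d) = (X + d)*((5 + d) + X) = (X + d)*(5 + X + d))
sqrt((-10 - 35)**2 + ((-1062 + Q(35, 13)) + 1657)) = sqrt((-10 - 35)**2 + ((-1062 + (35**2 + 13**2 + 5*35 + 5*13 + 2*35*13)) + 1657)) = sqrt((-45)**2 + ((-1062 + (1225 + 169 + 175 + 65 + 910)) + 1657)) = sqrt(2025 + ((-1062 + 2544) + 1657)) = sqrt(2025 + (1482 + 1657)) = sqrt(2025 + 3139) = sqrt(5164) = 2*sqrt(1291)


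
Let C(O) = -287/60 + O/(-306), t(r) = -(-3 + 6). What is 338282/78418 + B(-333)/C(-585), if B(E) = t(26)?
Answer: 615393529/114843161 ≈ 5.3586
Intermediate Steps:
t(r) = -3 (t(r) = -1*3 = -3)
B(E) = -3
C(O) = -287/60 - O/306 (C(O) = -287*1/60 + O*(-1/306) = -287/60 - O/306)
338282/78418 + B(-333)/C(-585) = 338282/78418 - 3/(-287/60 - 1/306*(-585)) = 338282*(1/78418) - 3/(-287/60 + 65/34) = 169141/39209 - 3/(-2929/1020) = 169141/39209 - 3*(-1020/2929) = 169141/39209 + 3060/2929 = 615393529/114843161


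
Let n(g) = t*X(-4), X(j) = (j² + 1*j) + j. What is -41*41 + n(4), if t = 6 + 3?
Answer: -1609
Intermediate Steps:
t = 9
X(j) = j² + 2*j (X(j) = (j² + j) + j = (j + j²) + j = j² + 2*j)
n(g) = 72 (n(g) = 9*(-4*(2 - 4)) = 9*(-4*(-2)) = 9*8 = 72)
-41*41 + n(4) = -41*41 + 72 = -1681 + 72 = -1609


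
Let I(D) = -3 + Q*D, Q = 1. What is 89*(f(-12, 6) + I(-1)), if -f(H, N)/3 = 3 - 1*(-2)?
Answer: -1691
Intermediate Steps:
f(H, N) = -15 (f(H, N) = -3*(3 - 1*(-2)) = -3*(3 + 2) = -3*5 = -15)
I(D) = -3 + D (I(D) = -3 + 1*D = -3 + D)
89*(f(-12, 6) + I(-1)) = 89*(-15 + (-3 - 1)) = 89*(-15 - 4) = 89*(-19) = -1691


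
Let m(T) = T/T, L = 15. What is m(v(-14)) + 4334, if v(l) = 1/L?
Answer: 4335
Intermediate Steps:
v(l) = 1/15
m(T) = 1
m(v(-14)) + 4334 = 1 + 4334 = 4335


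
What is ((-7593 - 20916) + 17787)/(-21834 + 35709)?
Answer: -3574/4625 ≈ -0.77276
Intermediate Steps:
((-7593 - 20916) + 17787)/(-21834 + 35709) = (-28509 + 17787)/13875 = -10722*1/13875 = -3574/4625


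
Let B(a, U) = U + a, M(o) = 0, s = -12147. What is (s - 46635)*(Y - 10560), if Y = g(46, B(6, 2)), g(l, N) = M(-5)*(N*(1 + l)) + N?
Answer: 620267664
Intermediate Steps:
g(l, N) = N (g(l, N) = 0*(N*(1 + l)) + N = 0 + N = N)
Y = 8 (Y = 2 + 6 = 8)
(s - 46635)*(Y - 10560) = (-12147 - 46635)*(8 - 10560) = -58782*(-10552) = 620267664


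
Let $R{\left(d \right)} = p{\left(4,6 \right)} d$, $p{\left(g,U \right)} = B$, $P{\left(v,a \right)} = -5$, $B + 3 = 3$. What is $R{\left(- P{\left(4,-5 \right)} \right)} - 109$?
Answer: $-109$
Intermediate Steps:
$B = 0$ ($B = -3 + 3 = 0$)
$p{\left(g,U \right)} = 0$
$R{\left(d \right)} = 0$ ($R{\left(d \right)} = 0 d = 0$)
$R{\left(- P{\left(4,-5 \right)} \right)} - 109 = 0 - 109 = -109$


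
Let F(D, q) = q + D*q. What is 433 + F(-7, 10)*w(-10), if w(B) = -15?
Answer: 1333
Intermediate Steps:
433 + F(-7, 10)*w(-10) = 433 + (10*(1 - 7))*(-15) = 433 + (10*(-6))*(-15) = 433 - 60*(-15) = 433 + 900 = 1333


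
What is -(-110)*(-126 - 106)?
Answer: -25520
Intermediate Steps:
-(-110)*(-126 - 106) = -(-110)*(-232) = -1*25520 = -25520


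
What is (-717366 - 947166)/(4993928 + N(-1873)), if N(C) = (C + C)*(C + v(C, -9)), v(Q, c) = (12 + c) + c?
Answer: -832266/6016331 ≈ -0.13833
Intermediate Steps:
v(Q, c) = 12 + 2*c
N(C) = 2*C*(-6 + C) (N(C) = (C + C)*(C + (12 + 2*(-9))) = (2*C)*(C + (12 - 18)) = (2*C)*(C - 6) = (2*C)*(-6 + C) = 2*C*(-6 + C))
(-717366 - 947166)/(4993928 + N(-1873)) = (-717366 - 947166)/(4993928 + 2*(-1873)*(-6 - 1873)) = -1664532/(4993928 + 2*(-1873)*(-1879)) = -1664532/(4993928 + 7038734) = -1664532/12032662 = -1664532*1/12032662 = -832266/6016331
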